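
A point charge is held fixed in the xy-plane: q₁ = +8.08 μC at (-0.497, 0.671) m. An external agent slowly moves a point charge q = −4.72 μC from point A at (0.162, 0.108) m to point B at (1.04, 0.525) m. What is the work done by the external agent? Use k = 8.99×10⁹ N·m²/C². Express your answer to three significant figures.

0.173 J

For quasistatic motion the external work equals the change in potential energy: W_ext = qΔV = q(V_B − V_A).
At A: distance to the source charge is 0.867 m; V_A = kq₁/r = 8.38×10⁴ V.
At B: distance to the source charge is 1.54 m; V_B = kq₁/r = 4.70×10⁴ V.
ΔV = V_B − V_A = -3.68×10⁴ V.
W_ext = qΔV = (-4.72×10⁻⁶ C)(-3.68×10⁴ V) = 0.173 J.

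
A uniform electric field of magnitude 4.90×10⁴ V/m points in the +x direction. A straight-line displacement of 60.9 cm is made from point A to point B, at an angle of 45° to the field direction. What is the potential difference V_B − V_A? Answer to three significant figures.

Only the component of displacement along E changes the potential: ΔV = −E·d·cosθ.
ΔV = −(4.90×10⁴ V/m)(0.609 m)cos45° = -2.11×10⁴ V.

-2.11×10⁴ V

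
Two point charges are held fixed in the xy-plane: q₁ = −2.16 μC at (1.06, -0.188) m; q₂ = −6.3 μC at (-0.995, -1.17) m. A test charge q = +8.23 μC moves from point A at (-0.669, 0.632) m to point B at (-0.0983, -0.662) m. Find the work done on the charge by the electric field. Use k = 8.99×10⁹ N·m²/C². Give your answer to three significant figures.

0.242 J

The work done by the electric force is W_field = −ΔU = −q(V_B − V_A) = q(V_A − V_B).
At A: distances to the source charges are 1.91 m, 1.83 m; V_A = Σ kqᵢ/rᵢ = -4.11×10⁴ V.
At B: distances to the source charges are 1.25 m, 1.03 m; V_B = Σ kqᵢ/rᵢ = -7.05×10⁴ V.
ΔV = V_B − V_A = -2.94×10⁴ V.
W_field = −qΔV = −(8.23×10⁻⁶ C)(-2.94×10⁴ V) = 0.242 J.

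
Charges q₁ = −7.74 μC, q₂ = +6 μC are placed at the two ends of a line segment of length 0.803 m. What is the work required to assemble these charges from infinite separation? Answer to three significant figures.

The work to assemble the configuration equals its total potential energy, U = Σ kqᵢqⱼ/rᵢⱼ over all pairs.
The separation is r = 0.803 m.
U = (-0.520) = -0.520 J.

-0.520 J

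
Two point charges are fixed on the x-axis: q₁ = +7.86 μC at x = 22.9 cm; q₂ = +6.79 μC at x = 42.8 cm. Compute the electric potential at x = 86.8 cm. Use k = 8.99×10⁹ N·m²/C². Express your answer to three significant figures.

2.49×10⁵ V

The total potential is the scalar sum of each charge's contribution, V = Σ kqᵢ/rᵢ.
Distances from the field point to each charge: r₁ = 0.639 m, r₂ = 0.440 m.
V = k[(7.86×10⁻⁶)/(0.639) + (6.79×10⁻⁶)/(0.440)] = 2.49×10⁵ V.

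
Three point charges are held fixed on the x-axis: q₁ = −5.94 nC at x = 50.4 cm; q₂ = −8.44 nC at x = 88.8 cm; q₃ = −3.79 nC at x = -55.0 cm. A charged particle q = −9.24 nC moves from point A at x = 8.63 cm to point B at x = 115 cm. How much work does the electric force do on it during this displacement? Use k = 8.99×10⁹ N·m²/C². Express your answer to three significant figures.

The work done by the electric force is W_field = −ΔU = −q(V_B − V_A) = q(V_A − V_B).
At A: distances to the source charges are 0.418 m, 0.802 m, 0.636 m; V_A = Σ kqᵢ/rᵢ = -276 V.
At B: distances to the source charges are 0.646 m, 0.262 m, 1.70 m; V_B = Σ kqᵢ/rᵢ = -392 V.
ΔV = V_B − V_A = -116 V.
W_field = −qΔV = −(-9.24×10⁻⁹ C)(-116 V) = -1.07×10⁻⁶ J.

-1.07×10⁻⁶ J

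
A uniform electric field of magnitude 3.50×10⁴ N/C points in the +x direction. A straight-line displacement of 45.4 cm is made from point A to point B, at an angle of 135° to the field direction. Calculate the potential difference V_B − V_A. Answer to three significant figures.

Only the component of displacement along E changes the potential: ΔV = −E·d·cosθ.
ΔV = −(3.50×10⁴ V/m)(0.454 m)cos135° = 1.12×10⁴ V.

1.12×10⁴ V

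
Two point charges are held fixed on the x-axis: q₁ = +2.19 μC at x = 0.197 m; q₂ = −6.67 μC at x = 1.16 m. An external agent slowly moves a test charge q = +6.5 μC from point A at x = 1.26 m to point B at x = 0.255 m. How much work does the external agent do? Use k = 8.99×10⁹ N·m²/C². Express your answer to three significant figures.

For quasistatic motion the external work equals the change in potential energy: W_ext = qΔV = q(V_B − V_A).
At A: distances to the source charges are 1.06 m, 0.100 m; V_A = Σ kqᵢ/rᵢ = -5.81×10⁵ V.
At B: distances to the source charges are 0.0580 m, 0.905 m; V_B = Σ kqᵢ/rᵢ = 2.73×10⁵ V.
ΔV = V_B − V_A = 8.54×10⁵ V.
W_ext = qΔV = (6.50×10⁻⁶ C)(8.54×10⁵ V) = 5.55 J.

5.55 J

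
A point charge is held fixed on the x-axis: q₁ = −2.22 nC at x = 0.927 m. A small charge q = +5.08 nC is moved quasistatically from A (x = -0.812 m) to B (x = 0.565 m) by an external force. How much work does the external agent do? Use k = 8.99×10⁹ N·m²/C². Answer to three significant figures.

-2.22×10⁻⁷ J

For quasistatic motion the external work equals the change in potential energy: W_ext = qΔV = q(V_B − V_A).
At A: distance to the source charge is 1.74 m; V_A = kq₁/r = -11.5 V.
At B: distance to the source charge is 0.362 m; V_B = kq₁/r = -55.1 V.
ΔV = V_B − V_A = -43.7 V.
W_ext = qΔV = (5.08×10⁻⁹ C)(-43.7 V) = -2.22×10⁻⁷ J.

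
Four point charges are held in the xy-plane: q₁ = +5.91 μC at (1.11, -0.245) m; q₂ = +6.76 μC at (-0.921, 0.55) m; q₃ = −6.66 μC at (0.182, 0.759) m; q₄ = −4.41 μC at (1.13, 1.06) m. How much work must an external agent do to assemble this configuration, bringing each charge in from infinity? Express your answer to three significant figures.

-0.496 J

The assembly work is the sum of pairwise potential energies, U = Σ_{i<j} kqᵢqⱼ/rᵢⱼ.
Pair separations: r₁₂ = 2.18 m, r₁₃ = 1.37 m, r₁₄ = 1.31 m, r₂₃ = 1.12 m, r₂₄ = 2.11 m, r₃₄ = 0.995 m.
Summing all 6 pair terms gives U = -0.496 J.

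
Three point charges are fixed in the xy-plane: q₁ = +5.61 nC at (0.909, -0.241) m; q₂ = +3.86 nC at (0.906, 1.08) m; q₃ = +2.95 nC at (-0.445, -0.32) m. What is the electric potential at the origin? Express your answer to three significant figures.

Electric potential is a scalar, so the contributions from each charge add algebraically: V = Σ kqᵢ/rᵢ.
Distances from the field point to each charge: r₁ = 0.940 m, r₂ = 1.41 m, r₃ = 0.548 m.
V = k[(5.61×10⁻⁹)/(0.940) + (3.86×10⁻⁹)/(1.41) + (2.95×10⁻⁹)/(0.548)] = 127 V.

127 V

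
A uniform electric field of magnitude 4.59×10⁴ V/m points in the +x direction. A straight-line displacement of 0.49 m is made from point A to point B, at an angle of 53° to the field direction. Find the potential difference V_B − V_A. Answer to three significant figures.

Only the component of displacement along E changes the potential: ΔV = −E·d·cosθ.
ΔV = −(4.59×10⁴ V/m)(0.490 m)cos53° = -1.35×10⁴ V.

-1.35×10⁴ V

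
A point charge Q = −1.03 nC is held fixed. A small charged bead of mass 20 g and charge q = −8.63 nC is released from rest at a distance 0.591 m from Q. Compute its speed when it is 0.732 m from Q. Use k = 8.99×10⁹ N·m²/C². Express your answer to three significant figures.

1.61×10⁻³ m/s

Only the electrostatic force acts, so mechanical energy is conserved: ½mv² = U₁ − U₂ = kQq(1/r₁ − 1/r₂).
U₁ − U₂ = (8.99×10⁹ N·m²/C²)(-1.03×10⁻⁹ C)(-8.63×10⁻⁹ C)(1/0.591 − 1/0.732) = 2.60×10⁻⁸ J.
v = √(2·2.60×10⁻⁸/0.0200) = 1.61×10⁻³ m/s.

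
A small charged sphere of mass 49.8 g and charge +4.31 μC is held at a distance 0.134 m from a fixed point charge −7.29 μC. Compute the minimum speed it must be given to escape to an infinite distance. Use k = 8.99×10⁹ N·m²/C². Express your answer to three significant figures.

To just escape, total mechanical energy must reach zero at infinity: ½mv²_min + U = 0, so ½mv²_min = −U = |kQq|/r.
|U| = |kQq|/r = (8.99×10⁹ N·m²/C²)(7.29×10⁻⁶)(4.31×10⁻⁶)/(0.134) = 2.11 J.
v_min = √(2|U|/m) = √(2·2.11/0.0498) = 9.20 m/s.

9.20 m/s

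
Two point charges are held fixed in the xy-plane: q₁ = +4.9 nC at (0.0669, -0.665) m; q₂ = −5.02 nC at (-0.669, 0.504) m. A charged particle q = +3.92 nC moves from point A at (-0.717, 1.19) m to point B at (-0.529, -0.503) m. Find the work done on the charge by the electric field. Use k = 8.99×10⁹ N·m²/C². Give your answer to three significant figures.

The work done by the electric force is W_field = −ΔU = −q(V_B − V_A) = q(V_A − V_B).
At A: distances to the source charges are 2.01 m, 0.688 m; V_A = Σ kqᵢ/rᵢ = -43.8 V.
At B: distances to the source charges are 0.618 m, 1.02 m; V_B = Σ kqᵢ/rᵢ = 26.9 V.
ΔV = V_B − V_A = 70.7 V.
W_field = −qΔV = −(3.92×10⁻⁹ C)(70.7 V) = -2.77×10⁻⁷ J.

-2.77×10⁻⁷ J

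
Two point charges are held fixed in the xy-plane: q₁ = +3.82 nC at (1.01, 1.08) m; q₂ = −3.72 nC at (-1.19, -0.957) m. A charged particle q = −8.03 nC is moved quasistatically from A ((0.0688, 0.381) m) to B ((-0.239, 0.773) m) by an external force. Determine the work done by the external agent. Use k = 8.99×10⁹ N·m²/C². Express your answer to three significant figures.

1.07×10⁻⁸ J

For quasistatic motion the external work equals the change in potential energy: W_ext = qΔV = q(V_B − V_A).
At A: distances to the source charges are 1.17 m, 1.84 m; V_A = Σ kqᵢ/rᵢ = 11.1 V.
At B: distances to the source charges are 1.29 m, 1.97 m; V_B = Σ kqᵢ/rᵢ = 9.76 V.
ΔV = V_B − V_A = -1.33 V.
W_ext = qΔV = (-8.03×10⁻⁹ C)(-1.33 V) = 1.07×10⁻⁸ J.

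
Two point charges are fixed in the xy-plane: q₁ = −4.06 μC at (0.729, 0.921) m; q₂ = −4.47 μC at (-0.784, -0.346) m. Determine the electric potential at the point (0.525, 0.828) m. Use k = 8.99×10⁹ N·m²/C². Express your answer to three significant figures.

-1.86×10⁵ V

Electric potential is a scalar, so the contributions from each charge add algebraically: V = Σ kqᵢ/rᵢ.
Distances from the field point to each charge: r₁ = 0.224 m, r₂ = 1.76 m.
V = k[(-4.06×10⁻⁶)/(0.224) + (-4.47×10⁻⁶)/(1.76)] = -1.86×10⁵ V.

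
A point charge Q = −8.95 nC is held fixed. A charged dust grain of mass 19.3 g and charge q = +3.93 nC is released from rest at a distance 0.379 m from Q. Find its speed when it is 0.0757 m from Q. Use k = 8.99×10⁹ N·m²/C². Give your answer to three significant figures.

Only the electrostatic force acts, so mechanical energy is conserved: ½mv² = U₁ − U₂ = kQq(1/r₁ − 1/r₂).
U₁ − U₂ = (8.99×10⁹ N·m²/C²)(-8.95×10⁻⁹ C)(3.93×10⁻⁹ C)(1/0.379 − 1/0.0757) = 3.34×10⁻⁶ J.
v = √(2·3.34×10⁻⁶/0.0193) = 0.0186 m/s.

0.0186 m/s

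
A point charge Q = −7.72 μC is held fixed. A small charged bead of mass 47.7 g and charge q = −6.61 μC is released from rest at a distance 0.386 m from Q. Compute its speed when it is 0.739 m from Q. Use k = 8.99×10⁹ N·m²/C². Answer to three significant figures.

Only the electrostatic force acts, so mechanical energy is conserved: ½mv² = U₁ − U₂ = kQq(1/r₁ − 1/r₂).
U₁ − U₂ = (8.99×10⁹ N·m²/C²)(-7.72×10⁻⁶ C)(-6.61×10⁻⁶ C)(1/0.386 − 1/0.739) = 0.568 J.
v = √(2·0.568/0.0477) = 4.88 m/s.

4.88 m/s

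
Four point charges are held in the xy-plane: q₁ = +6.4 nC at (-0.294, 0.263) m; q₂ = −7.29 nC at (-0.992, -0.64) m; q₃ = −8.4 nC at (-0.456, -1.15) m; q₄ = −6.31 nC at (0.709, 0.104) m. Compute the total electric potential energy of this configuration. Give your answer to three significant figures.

The assembly work is the sum of pairwise potential energies, U = Σ_{i<j} kqᵢqⱼ/rᵢⱼ.
Pair separations: r₁₂ = 1.14 m, r₁₃ = 1.42 m, r₁₄ = 1.02 m, r₂₃ = 0.740 m, r₂₄ = 1.86 m, r₃₄ = 1.71 m.
Summing all 6 pair terms gives U = 1.80×10⁻⁷ J.

1.80×10⁻⁷ J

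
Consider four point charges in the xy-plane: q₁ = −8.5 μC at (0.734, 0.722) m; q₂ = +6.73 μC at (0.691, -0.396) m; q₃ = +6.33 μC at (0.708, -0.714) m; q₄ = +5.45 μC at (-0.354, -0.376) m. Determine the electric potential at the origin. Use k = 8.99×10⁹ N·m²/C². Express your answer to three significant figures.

1.53×10⁵ V

The total potential is the scalar sum of each charge's contribution, V = Σ kqᵢ/rᵢ.
Distances from the field point to each charge: r₁ = 1.03 m, r₂ = 0.796 m, r₃ = 1.01 m, r₄ = 0.516 m.
V = k[(-8.50×10⁻⁶)/(1.03) + (6.73×10⁻⁶)/(0.796) + (6.33×10⁻⁶)/(1.01) + (5.45×10⁻⁶)/(0.516)] = 1.53×10⁵ V.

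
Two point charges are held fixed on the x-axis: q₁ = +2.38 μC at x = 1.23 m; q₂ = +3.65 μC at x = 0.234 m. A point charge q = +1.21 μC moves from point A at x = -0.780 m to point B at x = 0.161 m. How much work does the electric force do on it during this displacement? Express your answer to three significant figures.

-0.516 J

The work done by the electric force is W_field = −ΔU = −q(V_B − V_A) = q(V_A − V_B).
At A: distances to the source charges are 2.01 m, 1.01 m; V_A = Σ kqᵢ/rᵢ = 4.30×10⁴ V.
At B: distances to the source charges are 1.07 m, 0.0730 m; V_B = Σ kqᵢ/rᵢ = 4.70×10⁵ V.
ΔV = V_B − V_A = 4.27×10⁵ V.
W_field = −qΔV = −(1.21×10⁻⁶ C)(4.27×10⁵ V) = -0.516 J.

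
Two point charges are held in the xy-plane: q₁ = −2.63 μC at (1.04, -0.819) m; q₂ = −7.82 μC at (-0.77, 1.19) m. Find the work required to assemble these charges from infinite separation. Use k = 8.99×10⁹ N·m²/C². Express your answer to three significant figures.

The assembly work is the sum of pairwise potential energies, U = Σ_{i<j} kqᵢqⱼ/rᵢⱼ.
Pair separations: r₁₂ = 2.70 m.
U = (0.0684) = 0.0684 J.

0.0684 J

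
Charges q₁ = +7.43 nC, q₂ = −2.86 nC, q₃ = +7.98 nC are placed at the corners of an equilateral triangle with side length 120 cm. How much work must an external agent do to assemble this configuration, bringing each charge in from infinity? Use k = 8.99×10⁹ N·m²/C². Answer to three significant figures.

The work to assemble the configuration equals its total potential energy, U = Σ kqᵢqⱼ/rᵢⱼ over all pairs.
All three pair separations equal the side length, 1.20 m.
U = (-1.59×10⁻⁷) + (4.44×10⁻⁷) + (-1.71×10⁻⁷) = 1.14×10⁻⁷ J.

1.14×10⁻⁷ J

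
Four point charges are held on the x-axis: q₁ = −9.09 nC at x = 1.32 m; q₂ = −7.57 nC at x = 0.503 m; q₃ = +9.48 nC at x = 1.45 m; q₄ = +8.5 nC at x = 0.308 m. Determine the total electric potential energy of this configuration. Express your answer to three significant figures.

-8.90×10⁻⁶ J

The work to assemble the configuration equals its total potential energy, U = Σ kqᵢqⱼ/rᵢⱼ over all pairs.
Pair separations: r₁₂ = 0.817 m, r₁₃ = 0.130 m, r₁₄ = 1.01 m, r₂₃ = 0.947 m, r₂₄ = 0.195 m, r₃₄ = 1.14 m.
Summing all 6 pair terms gives U = -8.90×10⁻⁶ J.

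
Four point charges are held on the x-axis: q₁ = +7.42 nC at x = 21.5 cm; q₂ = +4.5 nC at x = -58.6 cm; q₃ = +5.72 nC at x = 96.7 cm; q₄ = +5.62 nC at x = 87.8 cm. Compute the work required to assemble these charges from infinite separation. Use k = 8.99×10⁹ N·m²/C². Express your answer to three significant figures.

5.00×10⁻⁶ J

The work to assemble the configuration equals its total potential energy, U = Σ kqᵢqⱼ/rᵢⱼ over all pairs.
Pair separations: r₁₂ = 0.801 m, r₁₃ = 0.752 m, r₁₄ = 0.663 m, r₂₃ = 1.55 m, r₂₄ = 1.46 m, r₃₄ = 0.0890 m.
Summing all 6 pair terms gives U = 5.00×10⁻⁶ J.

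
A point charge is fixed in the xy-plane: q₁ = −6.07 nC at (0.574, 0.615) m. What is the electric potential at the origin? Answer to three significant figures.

Electric potential is a scalar, so the contributions from each charge add algebraically: V = Σ kqᵢ/rᵢ.
Distances from the field point to each charge: r₁ = 0.841 m.
V = k[(-6.07×10⁻⁹)/(0.841)] = -64.9 V.

-64.9 V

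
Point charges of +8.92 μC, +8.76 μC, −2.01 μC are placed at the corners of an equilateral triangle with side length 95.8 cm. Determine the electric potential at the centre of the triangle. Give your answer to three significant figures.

The total potential is the scalar sum of each charge's contribution, V = Σ kqᵢ/rᵢ.
The distance from each vertex to the centroid is a/√3 = 0.553 m.
V = k[(8.92×10⁻⁶)/(0.553) + (8.76×10⁻⁶)/(0.553) + (-2.01×10⁻⁶)/(0.553)] = 2.55×10⁵ V.

2.55×10⁵ V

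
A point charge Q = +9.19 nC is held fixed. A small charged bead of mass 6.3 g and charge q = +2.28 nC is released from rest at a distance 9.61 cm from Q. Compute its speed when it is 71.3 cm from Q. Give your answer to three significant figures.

0.0232 m/s

Only the electrostatic force acts, so mechanical energy is conserved: ½mv² = U₁ − U₂ = kQq(1/r₁ − 1/r₂).
U₁ − U₂ = (8.99×10⁹ N·m²/C²)(9.19×10⁻⁹ C)(2.28×10⁻⁹ C)(1/0.0961 − 1/0.713) = 1.70×10⁻⁶ J.
v = √(2·1.70×10⁻⁶/6.30×10⁻³) = 0.0232 m/s.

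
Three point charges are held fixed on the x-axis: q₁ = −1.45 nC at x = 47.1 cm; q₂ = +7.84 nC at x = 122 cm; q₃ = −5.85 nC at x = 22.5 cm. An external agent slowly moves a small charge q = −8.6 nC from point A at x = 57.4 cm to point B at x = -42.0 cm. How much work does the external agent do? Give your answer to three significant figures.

For quasistatic motion the external work equals the change in potential energy: W_ext = qΔV = q(V_B − V_A).
At A: distances to the source charges are 0.103 m, 0.646 m, 0.349 m; V_A = Σ kqᵢ/rᵢ = -168 V.
At B: distances to the source charges are 0.891 m, 1.64 m, 0.645 m; V_B = Σ kqᵢ/rᵢ = -53.2 V.
ΔV = V_B − V_A = 115 V.
W_ext = qΔV = (-8.60×10⁻⁹ C)(115 V) = -9.89×10⁻⁷ J.

-9.89×10⁻⁷ J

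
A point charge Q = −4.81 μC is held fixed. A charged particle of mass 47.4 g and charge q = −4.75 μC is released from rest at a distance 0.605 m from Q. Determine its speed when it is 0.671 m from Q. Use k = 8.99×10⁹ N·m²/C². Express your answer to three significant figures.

Only the electrostatic force acts, so mechanical energy is conserved: ½mv² = U₁ − U₂ = kQq(1/r₁ − 1/r₂).
U₁ − U₂ = (8.99×10⁹ N·m²/C²)(-4.81×10⁻⁶ C)(-4.75×10⁻⁶ C)(1/0.605 − 1/0.671) = 0.0334 J.
v = √(2·0.0334/0.0474) = 1.19 m/s.

1.19 m/s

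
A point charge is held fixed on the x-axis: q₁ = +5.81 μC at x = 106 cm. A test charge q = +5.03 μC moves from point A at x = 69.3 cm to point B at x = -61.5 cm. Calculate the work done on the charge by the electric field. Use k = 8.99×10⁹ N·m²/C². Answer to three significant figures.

0.559 J

The work done by the electric force is W_field = −ΔU = −q(V_B − V_A) = q(V_A − V_B).
At A: distance to the source charge is 0.367 m; V_A = kq₁/r = 1.42×10⁵ V.
At B: distance to the source charge is 1.68 m; V_B = kq₁/r = 3.12×10⁴ V.
ΔV = V_B − V_A = -1.11×10⁵ V.
W_field = −qΔV = −(5.03×10⁻⁶ C)(-1.11×10⁵ V) = 0.559 J.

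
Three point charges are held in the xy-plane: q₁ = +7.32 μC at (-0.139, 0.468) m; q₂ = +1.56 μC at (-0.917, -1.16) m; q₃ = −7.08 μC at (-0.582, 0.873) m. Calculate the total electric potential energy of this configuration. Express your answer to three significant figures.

-0.768 J

The work to assemble the configuration equals its total potential energy, U = Σ kqᵢqⱼ/rᵢⱼ over all pairs.
Pair separations: r₁₂ = 1.80 m, r₁₃ = 0.600 m, r₂₃ = 2.06 m.
U = (0.0569) + (-0.776) + (-0.0482) = -0.768 J.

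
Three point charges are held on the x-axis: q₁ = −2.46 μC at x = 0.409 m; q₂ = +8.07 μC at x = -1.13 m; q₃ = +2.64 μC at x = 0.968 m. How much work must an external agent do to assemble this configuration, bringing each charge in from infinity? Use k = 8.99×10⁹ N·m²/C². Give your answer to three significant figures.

The work to assemble the configuration equals its total potential energy, U = Σ kqᵢqⱼ/rᵢⱼ over all pairs.
Pair separations: r₁₂ = 1.54 m, r₁₃ = 0.559 m, r₂₃ = 2.10 m.
U = (-0.116) + (-0.104) + (0.0913) = -0.129 J.

-0.129 J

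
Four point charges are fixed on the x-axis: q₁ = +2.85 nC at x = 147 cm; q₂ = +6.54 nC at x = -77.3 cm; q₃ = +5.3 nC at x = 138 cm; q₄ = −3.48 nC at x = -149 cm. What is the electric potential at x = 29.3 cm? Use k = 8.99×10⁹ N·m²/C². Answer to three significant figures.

103 V

The total potential is the scalar sum of each charge's contribution, V = Σ kqᵢ/rᵢ.
Distances from the field point to each charge: r₁ = 1.18 m, r₂ = 1.07 m, r₃ = 1.09 m, r₄ = 1.78 m.
V = k[(2.85×10⁻⁹)/(1.18) + (6.54×10⁻⁹)/(1.07) + (5.30×10⁻⁹)/(1.09) + (-3.48×10⁻⁹)/(1.78)] = 103 V.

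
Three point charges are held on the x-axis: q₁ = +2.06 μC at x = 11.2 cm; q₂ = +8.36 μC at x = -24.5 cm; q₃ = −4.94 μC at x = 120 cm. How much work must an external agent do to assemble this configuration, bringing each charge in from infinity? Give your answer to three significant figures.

The work to assemble the configuration equals its total potential energy, U = Σ kqᵢqⱼ/rᵢⱼ over all pairs.
Pair separations: r₁₂ = 0.357 m, r₁₃ = 1.09 m, r₂₃ = 1.44 m.
U = (0.434) + (-0.0841) + (-0.257) = 0.0927 J.

0.0927 J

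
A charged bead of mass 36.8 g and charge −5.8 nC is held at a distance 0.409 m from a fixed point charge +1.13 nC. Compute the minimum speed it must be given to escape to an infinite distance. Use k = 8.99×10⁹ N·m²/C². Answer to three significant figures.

To just escape, total mechanical energy must reach zero at infinity: ½mv²_min + U = 0, so ½mv²_min = −U = |kQq|/r.
|U| = |kQq|/r = (8.99×10⁹ N·m²/C²)(1.13×10⁻⁹)(5.80×10⁻⁹)/(0.409) = 1.44×10⁻⁷ J.
v_min = √(2|U|/m) = √(2·1.44×10⁻⁷/0.0368) = 2.80×10⁻³ m/s.

2.80×10⁻³ m/s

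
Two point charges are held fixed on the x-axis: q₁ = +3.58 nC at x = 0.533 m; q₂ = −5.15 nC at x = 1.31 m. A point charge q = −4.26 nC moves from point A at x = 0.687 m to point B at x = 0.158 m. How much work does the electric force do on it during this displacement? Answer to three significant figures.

The work done by the electric force is W_field = −ΔU = −q(V_B − V_A) = q(V_A − V_B).
At A: distances to the source charges are 0.154 m, 0.623 m; V_A = Σ kqᵢ/rᵢ = 135 V.
At B: distances to the source charges are 0.375 m, 1.15 m; V_B = Σ kqᵢ/rᵢ = 45.6 V.
ΔV = V_B − V_A = -89.0 V.
W_field = −qΔV = −(-4.26×10⁻⁹ C)(-89.0 V) = -3.79×10⁻⁷ J.

-3.79×10⁻⁷ J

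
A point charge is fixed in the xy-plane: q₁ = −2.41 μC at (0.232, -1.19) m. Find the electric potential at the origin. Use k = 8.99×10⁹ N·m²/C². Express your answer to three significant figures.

-1.79×10⁴ V

Electric potential is a scalar, so the contributions from each charge add algebraically: V = Σ kqᵢ/rᵢ.
Distances from the field point to each charge: r₁ = 1.21 m.
V = k[(-2.41×10⁻⁶)/(1.21)] = -1.79×10⁴ V.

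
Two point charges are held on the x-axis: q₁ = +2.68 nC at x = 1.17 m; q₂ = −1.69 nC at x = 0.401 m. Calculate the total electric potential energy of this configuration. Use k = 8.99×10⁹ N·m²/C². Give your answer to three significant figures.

The assembly work is the sum of pairwise potential energies, U = Σ_{i<j} kqᵢqⱼ/rᵢⱼ.
Pair separations: r₁₂ = 0.769 m.
U = (-5.29×10⁻⁸) = -5.29×10⁻⁸ J.

-5.29×10⁻⁸ J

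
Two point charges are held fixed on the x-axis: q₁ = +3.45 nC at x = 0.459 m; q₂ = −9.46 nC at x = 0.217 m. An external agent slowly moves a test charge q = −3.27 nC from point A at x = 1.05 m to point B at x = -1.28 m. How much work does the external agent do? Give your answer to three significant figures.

-3.48×10⁻⁸ J

For quasistatic motion the external work equals the change in potential energy: W_ext = qΔV = q(V_B − V_A).
At A: distances to the source charges are 0.591 m, 0.833 m; V_A = Σ kqᵢ/rᵢ = -49.6 V.
At B: distances to the source charges are 1.74 m, 1.50 m; V_B = Σ kqᵢ/rᵢ = -39.0 V.
ΔV = V_B − V_A = 10.6 V.
W_ext = qΔV = (-3.27×10⁻⁹ C)(10.6 V) = -3.48×10⁻⁸ J.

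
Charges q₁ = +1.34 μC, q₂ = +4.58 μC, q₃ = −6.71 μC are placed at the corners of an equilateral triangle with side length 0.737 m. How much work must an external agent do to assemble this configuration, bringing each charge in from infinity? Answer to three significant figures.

The work to assemble the configuration equals its total potential energy, U = Σ kqᵢqⱼ/rᵢⱼ over all pairs.
All three pair separations equal the side length, 0.737 m.
U = (0.0749) + (-0.110) + (-0.375) = -0.410 J.

-0.410 J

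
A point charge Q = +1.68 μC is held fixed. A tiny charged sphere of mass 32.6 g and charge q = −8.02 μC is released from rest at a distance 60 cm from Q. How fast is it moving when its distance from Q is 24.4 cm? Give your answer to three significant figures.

Only the electrostatic force acts, so mechanical energy is conserved: ½mv² = U₁ − U₂ = kQq(1/r₁ − 1/r₂).
U₁ − U₂ = (8.99×10⁹ N·m²/C²)(1.68×10⁻⁶ C)(-8.02×10⁻⁶ C)(1/0.600 − 1/0.244) = 0.295 J.
v = √(2·0.295/0.0326) = 4.25 m/s.

4.25 m/s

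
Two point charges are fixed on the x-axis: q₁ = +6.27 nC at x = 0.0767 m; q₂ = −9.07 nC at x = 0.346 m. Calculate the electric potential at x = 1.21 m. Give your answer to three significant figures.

Electric potential is a scalar, so the contributions from each charge add algebraically: V = Σ kqᵢ/rᵢ.
Distances from the field point to each charge: r₁ = 1.13 m, r₂ = 0.864 m.
V = k[(6.27×10⁻⁹)/(1.13) + (-9.07×10⁻⁹)/(0.864)] = -44.6 V.

-44.6 V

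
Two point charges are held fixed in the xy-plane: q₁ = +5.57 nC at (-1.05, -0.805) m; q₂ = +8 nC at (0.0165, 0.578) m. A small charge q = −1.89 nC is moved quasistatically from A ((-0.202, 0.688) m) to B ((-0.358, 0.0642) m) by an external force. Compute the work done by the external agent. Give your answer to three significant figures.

For quasistatic motion the external work equals the change in potential energy: W_ext = qΔV = q(V_B − V_A).
At A: distances to the source charges are 1.72 m, 0.245 m; V_A = Σ kqᵢ/rᵢ = 323 V.
At B: distances to the source charges are 1.11 m, 0.636 m; V_B = Σ kqᵢ/rᵢ = 158 V.
ΔV = V_B − V_A = -165 V.
W_ext = qΔV = (-1.89×10⁻⁹ C)(-165 V) = 3.12×10⁻⁷ J.

3.12×10⁻⁷ J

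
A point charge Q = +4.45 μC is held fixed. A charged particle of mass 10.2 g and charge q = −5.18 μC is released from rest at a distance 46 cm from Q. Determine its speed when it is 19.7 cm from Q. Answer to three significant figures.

Only the electrostatic force acts, so mechanical energy is conserved: ½mv² = U₁ − U₂ = kQq(1/r₁ − 1/r₂).
U₁ − U₂ = (8.99×10⁹ N·m²/C²)(4.45×10⁻⁶ C)(-5.18×10⁻⁶ C)(1/0.460 − 1/0.197) = 0.601 J.
v = √(2·0.601/0.0102) = 10.9 m/s.

10.9 m/s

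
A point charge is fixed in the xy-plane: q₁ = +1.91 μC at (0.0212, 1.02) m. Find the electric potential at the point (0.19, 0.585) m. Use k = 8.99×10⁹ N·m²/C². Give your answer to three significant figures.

Electric potential is a scalar, so the contributions from each charge add algebraically: V = Σ kqᵢ/rᵢ.
Distances from the field point to each charge: r₁ = 0.467 m.
V = k[(1.91×10⁻⁶)/(0.467)] = 3.68×10⁴ V.

3.68×10⁴ V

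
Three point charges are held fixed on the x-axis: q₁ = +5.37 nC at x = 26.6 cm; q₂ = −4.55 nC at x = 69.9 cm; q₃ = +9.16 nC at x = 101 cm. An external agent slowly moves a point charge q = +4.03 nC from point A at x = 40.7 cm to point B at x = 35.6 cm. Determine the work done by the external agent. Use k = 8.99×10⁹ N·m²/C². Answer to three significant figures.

For quasistatic motion the external work equals the change in potential energy: W_ext = qΔV = q(V_B − V_A).
At A: distances to the source charges are 0.141 m, 0.292 m, 0.603 m; V_A = Σ kqᵢ/rᵢ = 339 V.
At B: distances to the source charges are 0.0900 m, 0.343 m, 0.654 m; V_B = Σ kqᵢ/rᵢ = 543 V.
ΔV = V_B − V_A = 204 V.
W_ext = qΔV = (4.03×10⁻⁹ C)(204 V) = 8.23×10⁻⁷ J.

8.23×10⁻⁷ J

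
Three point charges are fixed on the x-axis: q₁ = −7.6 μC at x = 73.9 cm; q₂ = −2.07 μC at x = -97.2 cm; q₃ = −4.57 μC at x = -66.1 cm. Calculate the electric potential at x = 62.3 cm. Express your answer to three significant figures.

The total potential is the scalar sum of each charge's contribution, V = Σ kqᵢ/rᵢ.
Distances from the field point to each charge: r₁ = 0.116 m, r₂ = 1.59 m, r₃ = 1.28 m.
V = k[(-7.60×10⁻⁶)/(0.116) + (-2.07×10⁻⁶)/(1.59) + (-4.57×10⁻⁶)/(1.28)] = -6.33×10⁵ V.

-6.33×10⁵ V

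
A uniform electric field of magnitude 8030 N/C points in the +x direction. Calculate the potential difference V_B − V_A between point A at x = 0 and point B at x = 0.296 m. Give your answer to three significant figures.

In a uniform field, potential decreases in the direction of E: V_B − V_A = −E·Δx.
V_B − V_A = −(8030 V/m)(0.296 m) = -2380 V.

-2380 V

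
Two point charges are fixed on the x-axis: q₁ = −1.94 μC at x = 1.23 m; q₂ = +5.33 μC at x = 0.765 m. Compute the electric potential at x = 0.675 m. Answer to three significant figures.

5.01×10⁵ V

The total potential is the scalar sum of each charge's contribution, V = Σ kqᵢ/rᵢ.
Distances from the field point to each charge: r₁ = 0.555 m, r₂ = 0.0900 m.
V = k[(-1.94×10⁻⁶)/(0.555) + (5.33×10⁻⁶)/(0.0900)] = 5.01×10⁵ V.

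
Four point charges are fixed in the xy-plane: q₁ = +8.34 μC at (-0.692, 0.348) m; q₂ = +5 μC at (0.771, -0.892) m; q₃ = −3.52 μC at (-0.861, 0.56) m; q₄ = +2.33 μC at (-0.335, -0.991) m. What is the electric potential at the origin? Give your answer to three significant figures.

Electric potential is a scalar, so the contributions from each charge add algebraically: V = Σ kqᵢ/rᵢ.
Distances from the field point to each charge: r₁ = 0.775 m, r₂ = 1.18 m, r₃ = 1.03 m, r₄ = 1.05 m.
V = k[(8.34×10⁻⁶)/(0.775) + (5.00×10⁻⁶)/(1.18) + (-3.52×10⁻⁶)/(1.03) + (2.33×10⁻⁶)/(1.05)] = 1.24×10⁵ V.

1.24×10⁵ V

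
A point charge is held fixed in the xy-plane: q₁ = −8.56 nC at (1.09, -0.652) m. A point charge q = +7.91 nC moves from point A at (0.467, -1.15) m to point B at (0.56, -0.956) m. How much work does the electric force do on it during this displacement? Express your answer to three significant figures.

The work done by the electric force is W_field = −ΔU = −q(V_B − V_A) = q(V_A − V_B).
At A: distance to the source charge is 0.798 m; V_A = kq₁/r = -96.5 V.
At B: distance to the source charge is 0.611 m; V_B = kq₁/r = -126 V.
ΔV = V_B − V_A = -29.5 V.
W_field = −qΔV = −(7.91×10⁻⁹ C)(-29.5 V) = 2.33×10⁻⁷ J.

2.33×10⁻⁷ J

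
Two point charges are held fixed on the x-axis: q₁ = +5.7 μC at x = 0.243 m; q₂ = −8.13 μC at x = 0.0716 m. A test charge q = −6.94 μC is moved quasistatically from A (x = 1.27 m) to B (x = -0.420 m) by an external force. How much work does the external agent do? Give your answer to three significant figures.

0.418 J

For quasistatic motion the external work equals the change in potential energy: W_ext = qΔV = q(V_B − V_A).
At A: distances to the source charges are 1.03 m, 1.20 m; V_A = Σ kqᵢ/rᵢ = -1.11×10⁴ V.
At B: distances to the source charges are 0.663 m, 0.492 m; V_B = Σ kqᵢ/rᵢ = -7.14×10⁴ V.
ΔV = V_B − V_A = -6.03×10⁴ V.
W_ext = qΔV = (-6.94×10⁻⁶ C)(-6.03×10⁴ V) = 0.418 J.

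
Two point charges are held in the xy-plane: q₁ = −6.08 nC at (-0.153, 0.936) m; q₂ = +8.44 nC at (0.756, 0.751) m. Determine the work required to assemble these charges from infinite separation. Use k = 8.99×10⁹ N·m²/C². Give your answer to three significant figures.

The work to assemble the configuration equals its total potential energy, U = Σ kqᵢqⱼ/rᵢⱼ over all pairs.
Pair separations: r₁₂ = 0.928 m.
U = (-4.97×10⁻⁷) = -4.97×10⁻⁷ J.

-4.97×10⁻⁷ J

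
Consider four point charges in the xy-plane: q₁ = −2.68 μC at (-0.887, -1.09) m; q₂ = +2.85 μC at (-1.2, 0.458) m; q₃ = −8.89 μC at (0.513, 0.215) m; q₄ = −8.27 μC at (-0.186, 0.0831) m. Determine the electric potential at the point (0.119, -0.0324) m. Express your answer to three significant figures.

Electric potential is a scalar, so the contributions from each charge add algebraically: V = Σ kqᵢ/rᵢ.
Distances from the field point to each charge: r₁ = 1.46 m, r₂ = 1.41 m, r₃ = 0.465 m, r₄ = 0.326 m.
V = k[(-2.68×10⁻⁶)/(1.46) + (2.85×10⁻⁶)/(1.41) + (-8.89×10⁻⁶)/(0.465) + (-8.27×10⁻⁶)/(0.326)] = -3.98×10⁵ V.

-3.98×10⁵ V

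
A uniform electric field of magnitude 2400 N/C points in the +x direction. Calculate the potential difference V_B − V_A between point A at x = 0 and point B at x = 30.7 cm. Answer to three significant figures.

-737 V

In a uniform field, potential decreases in the direction of E: V_B − V_A = −E·Δx.
V_B − V_A = −(2400 V/m)(0.307 m) = -737 V.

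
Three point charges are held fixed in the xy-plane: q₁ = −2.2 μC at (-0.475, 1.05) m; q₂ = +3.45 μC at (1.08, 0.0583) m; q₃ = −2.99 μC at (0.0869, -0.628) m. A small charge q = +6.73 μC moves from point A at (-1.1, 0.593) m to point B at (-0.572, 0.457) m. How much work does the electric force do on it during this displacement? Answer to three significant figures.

0.0560 J

The work done by the electric force is W_field = −ΔU = −q(V_B − V_A) = q(V_A − V_B).
At A: distances to the source charges are 0.774 m, 2.24 m, 1.70 m; V_A = Σ kqᵢ/rᵢ = -2.75×10⁴ V.
At B: distances to the source charges are 0.601 m, 1.70 m, 1.27 m; V_B = Σ kqᵢ/rᵢ = -3.58×10⁴ V.
ΔV = V_B − V_A = -8330 V.
W_field = −qΔV = −(6.73×10⁻⁶ C)(-8330 V) = 0.0560 J.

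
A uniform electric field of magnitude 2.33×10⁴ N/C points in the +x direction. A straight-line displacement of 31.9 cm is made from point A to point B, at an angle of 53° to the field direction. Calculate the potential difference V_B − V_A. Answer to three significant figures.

Only the component of displacement along E changes the potential: ΔV = −E·d·cosθ.
ΔV = −(2.33×10⁴ V/m)(0.319 m)cos53° = -4470 V.

-4470 V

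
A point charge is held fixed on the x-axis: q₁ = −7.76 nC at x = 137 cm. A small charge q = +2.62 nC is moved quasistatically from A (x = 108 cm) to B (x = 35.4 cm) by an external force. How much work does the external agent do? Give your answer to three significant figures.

4.50×10⁻⁷ J

For quasistatic motion the external work equals the change in potential energy: W_ext = qΔV = q(V_B − V_A).
At A: distance to the source charge is 0.290 m; V_A = kq₁/r = -241 V.
At B: distance to the source charge is 1.02 m; V_B = kq₁/r = -68.7 V.
ΔV = V_B − V_A = 172 V.
W_ext = qΔV = (2.62×10⁻⁹ C)(172 V) = 4.50×10⁻⁷ J.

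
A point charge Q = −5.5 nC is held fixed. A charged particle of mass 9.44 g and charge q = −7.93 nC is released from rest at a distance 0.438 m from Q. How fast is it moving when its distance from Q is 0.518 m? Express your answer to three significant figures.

5.41×10⁻³ m/s

Only the electrostatic force acts, so mechanical energy is conserved: ½mv² = U₁ − U₂ = kQq(1/r₁ − 1/r₂).
U₁ − U₂ = (8.99×10⁹ N·m²/C²)(-5.50×10⁻⁹ C)(-7.93×10⁻⁹ C)(1/0.438 − 1/0.518) = 1.38×10⁻⁷ J.
v = √(2·1.38×10⁻⁷/9.44×10⁻³) = 5.41×10⁻³ m/s.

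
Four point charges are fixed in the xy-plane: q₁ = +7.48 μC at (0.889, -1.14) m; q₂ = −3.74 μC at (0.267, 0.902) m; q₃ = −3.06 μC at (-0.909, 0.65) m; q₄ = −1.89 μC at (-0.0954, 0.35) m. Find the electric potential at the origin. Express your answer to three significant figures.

-6.07×10⁴ V

Electric potential is a scalar, so the contributions from each charge add algebraically: V = Σ kqᵢ/rᵢ.
Distances from the field point to each charge: r₁ = 1.45 m, r₂ = 0.941 m, r₃ = 1.12 m, r₄ = 0.363 m.
V = k[(7.48×10⁻⁶)/(1.45) + (-3.74×10⁻⁶)/(0.941) + (-3.06×10⁻⁶)/(1.12) + (-1.89×10⁻⁶)/(0.363)] = -6.07×10⁴ V.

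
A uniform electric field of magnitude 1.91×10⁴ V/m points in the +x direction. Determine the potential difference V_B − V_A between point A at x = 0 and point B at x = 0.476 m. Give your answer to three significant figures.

In a uniform field, potential decreases in the direction of E: V_B − V_A = −E·Δx.
V_B − V_A = −(1.91×10⁴ V/m)(0.476 m) = -9090 V.

-9090 V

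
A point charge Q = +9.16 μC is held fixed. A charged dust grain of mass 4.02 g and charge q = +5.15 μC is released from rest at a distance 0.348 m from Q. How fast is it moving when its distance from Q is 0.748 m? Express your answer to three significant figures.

18.0 m/s

Only the electrostatic force acts, so mechanical energy is conserved: ½mv² = U₁ − U₂ = kQq(1/r₁ − 1/r₂).
U₁ − U₂ = (8.99×10⁹ N·m²/C²)(9.16×10⁻⁶ C)(5.15×10⁻⁶ C)(1/0.348 − 1/0.748) = 0.652 J.
v = √(2·0.652/4.02×10⁻³) = 18.0 m/s.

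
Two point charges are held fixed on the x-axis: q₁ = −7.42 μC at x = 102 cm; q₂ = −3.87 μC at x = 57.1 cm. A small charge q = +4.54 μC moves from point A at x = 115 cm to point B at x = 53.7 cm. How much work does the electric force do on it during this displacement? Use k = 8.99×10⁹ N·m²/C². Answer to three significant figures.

The work done by the electric force is W_field = −ΔU = −q(V_B − V_A) = q(V_A − V_B).
At A: distances to the source charges are 0.130 m, 0.579 m; V_A = Σ kqᵢ/rᵢ = -5.73×10⁵ V.
At B: distances to the source charges are 0.483 m, 0.0340 m; V_B = Σ kqᵢ/rᵢ = -1.16×10⁶ V.
ΔV = V_B − V_A = -5.88×10⁵ V.
W_field = −qΔV = −(4.54×10⁻⁶ C)(-5.88×10⁵ V) = 2.67 J.

2.67 J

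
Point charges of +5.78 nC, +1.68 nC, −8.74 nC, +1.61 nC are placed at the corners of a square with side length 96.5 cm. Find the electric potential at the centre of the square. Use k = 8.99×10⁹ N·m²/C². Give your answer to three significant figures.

4.35 V

Electric potential is a scalar, so the contributions from each charge add algebraically: V = Σ kqᵢ/rᵢ.
The distance from each corner to the centre is a√2/2 = 0.682 m.
V = k[(5.78×10⁻⁹)/(0.682) + (1.68×10⁻⁹)/(0.682) + (-8.74×10⁻⁹)/(0.682) + (1.61×10⁻⁹)/(0.682)] = 4.35 V.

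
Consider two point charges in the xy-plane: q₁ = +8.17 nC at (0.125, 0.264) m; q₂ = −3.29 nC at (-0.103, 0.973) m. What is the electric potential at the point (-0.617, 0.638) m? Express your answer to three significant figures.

40.2 V

The total potential is the scalar sum of each charge's contribution, V = Σ kqᵢ/rᵢ.
Distances from the field point to each charge: r₁ = 0.831 m, r₂ = 0.614 m.
V = k[(8.17×10⁻⁹)/(0.831) + (-3.29×10⁻⁹)/(0.614)] = 40.2 V.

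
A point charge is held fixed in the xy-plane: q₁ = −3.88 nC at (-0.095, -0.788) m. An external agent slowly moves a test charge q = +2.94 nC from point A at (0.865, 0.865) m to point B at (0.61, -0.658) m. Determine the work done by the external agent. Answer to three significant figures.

-8.94×10⁻⁸ J

For quasistatic motion the external work equals the change in potential energy: W_ext = qΔV = q(V_B − V_A).
At A: distance to the source charge is 1.91 m; V_A = kq₁/r = -18.2 V.
At B: distance to the source charge is 0.717 m; V_B = kq₁/r = -48.7 V.
ΔV = V_B − V_A = -30.4 V.
W_ext = qΔV = (2.94×10⁻⁹ C)(-30.4 V) = -8.94×10⁻⁸ J.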